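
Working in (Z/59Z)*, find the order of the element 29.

29

The order of 29 must divide φ(59) = 59 − 1 = 58 = 2 · 29.
Divisors of 58: 1, 2, 29, 58.
Evaluate successive powers at the divisors of 58:
29^1 ≡ 29 (mod 59)
29^2 ≡ 15 (mod 59)
29^29 ≡ 1 (mod 59) ✓
The smallest such exponent is 29, so the order of 29 is 29.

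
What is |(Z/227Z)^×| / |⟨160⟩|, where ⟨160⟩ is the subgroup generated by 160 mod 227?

ord(160) | φ(227) = 227 − 1 = 226 = 2 · 113.
Divisors of 226: 1, 2, 113, 226.
Test each divisor d:
160^1 ≡ 160 (mod 227)
160^2 ≡ 176 (mod 227)
160^113 ≡ 1 (mod 227) ✓
So ord_227(160) = 113, hence |⟨160⟩| = 113.
[(Z/227Z)^× : ⟨160⟩] = 226/113 = 2.

2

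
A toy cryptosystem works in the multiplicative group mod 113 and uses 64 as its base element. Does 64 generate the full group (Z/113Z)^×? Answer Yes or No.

φ(113) = 113 − 1 = 112 = 2^4 · 7.
Test 64^(112/q) mod 113 for each prime factor q of 112:
64^56 ≡ 1 (mod 113)  [q = 2: ≡ 1 ✗]
64^16 ≡ 28 (mod 113)  [q = 7: ≢ 1 ✓]
64^56 ≡ 1 shows ord(64) | 56, strictly less than φ(113); not a primitive root.

No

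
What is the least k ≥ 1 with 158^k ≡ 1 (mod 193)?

64

Since 158 ∈ (Z/193Z)^×, its order divides φ(193) = 193 − 1 = 192 = 2^6 · 3.
Divisors of 192: 1, 2, 3, 4, 6, 8, 12, 16, 24, 32, 48, 64, 96, 192.
Evaluate successive powers at the divisors of 192:
158^1 ≡ 158 (mod 193)
158^2 ≡ 67 (mod 193)
158^3 ≡ 164 (mod 193)
158^4 ≡ 50 (mod 193)
158^6 ≡ 69 (mod 193)
158^8 ≡ 184 (mod 193)
158^12 ≡ 129 (mod 193)
158^16 ≡ 81 (mod 193)
158^24 ≡ 43 (mod 193)
158^32 ≡ 192 (mod 193)
158^48 ≡ 112 (mod 193)
158^64 ≡ 1 (mod 193) ✓
Therefore the multiplicative order of 158 modulo 193 is 64.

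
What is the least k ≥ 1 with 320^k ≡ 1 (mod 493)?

The order of 320 must divide φ(493) = φ(17·29) = (17−1)·(29−1) = 16·28 = 448 = 2^6 · 7.
Divisors of 448: 1, 2, 4, 7, 8, 14, 16, 28, 32, 56, 64, 112, 224, 448.
Check 320^d mod 493 for each divisor in increasing order:
320^1 ≡ 320
320^2 ≡ 349
320^4 ≡ 30
320^7 ≡ 465
320^8 ≡ 407
320^14 ≡ 291
320^16 ≡ 1
The smallest such exponent is 16, so the order of 320 is 16.

16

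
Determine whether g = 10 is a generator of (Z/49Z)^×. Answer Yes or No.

φ(49) = φ(7^2) = 7·(7−1) = 42 = 2 · 3 · 7.
Test 10^(42/q) mod 49 for each prime factor q of 42:
10^21 ≡ 48 (mod 49)  [q = 2: ≢ 1 ✓]
10^14 ≡ 30 (mod 49)  [q = 3: ≢ 1 ✓]
10^6 ≡ 8 (mod 49)  [q = 7: ≢ 1 ✓]
None equal 1, so ord_49(10) = 42: 10 is a primitive root.

Yes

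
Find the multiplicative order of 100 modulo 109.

54

Since 100 ∈ (Z/109Z)^×, its order divides φ(109) = 109 − 1 = 108 = 2^2 · 3^3.
Divisors of 108: 1, 2, 3, 4, 6, 9, 12, 18, 27, 36, 54, 108.
Check 100^d mod 109 for each divisor in increasing order:
100^1 ≡ 100 (mod 109)
100^2 ≡ 81 (mod 109)
100^3 ≡ 34 (mod 109)
100^4 ≡ 21 (mod 109)
100^6 ≡ 66 (mod 109)
100^9 ≡ 64 (mod 109)
100^12 ≡ 105 (mod 109)
100^18 ≡ 63 (mod 109)
100^27 ≡ 108 (mod 109)
100^36 ≡ 45 (mod 109)
100^54 ≡ 1 (mod 109) ✓
Hence ord(100) = 54.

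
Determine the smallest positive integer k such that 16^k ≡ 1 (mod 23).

11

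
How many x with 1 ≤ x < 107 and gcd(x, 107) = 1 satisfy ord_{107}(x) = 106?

52

φ(107) = 107 − 1 = 106 = 2 · 53.
Since (Z/107Z)^× is cyclic of order 106, the number of elements of order d is φ(d) when d | 106 and 0 otherwise.
106 = 2 · 53 divides 106, and φ(106) = 52.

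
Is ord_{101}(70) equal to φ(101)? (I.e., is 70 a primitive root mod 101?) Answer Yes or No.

No

φ(101) = 101 − 1 = 100 = 2^2 · 5^2.
Test 70^(100/q) mod 101 for each prime factor q of 100:
70^50 ≡ 1 (mod 101)  [q = 2: ≡ 1 ✗]
70^20 ≡ 84 (mod 101)  [q = 5: ≢ 1 ✓]
Since 70^50 ≡ 1, the order of 70 divides 50 < 100, so 70 is not a primitive root.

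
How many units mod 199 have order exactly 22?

φ(199) = 199 − 1 = 198 = 2 · 3^2 · 11.
Since (Z/199Z)^× is cyclic of order 198, the number of elements of order d is φ(d) when d | 198 and 0 otherwise.
22 = 2 · 11 divides 198, and φ(22) = 10.

10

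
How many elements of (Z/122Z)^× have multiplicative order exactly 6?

φ(122) = φ(2)·φ(61) = 1·60 = 60 = 2^2 · 3 · 5.
(Z/122Z)^× is cyclic (|G| = 60); a cyclic group of order m has exactly φ(d) elements of each order d | m, and none otherwise.
6 = 2 · 3 divides 60, and φ(6) = 2.

2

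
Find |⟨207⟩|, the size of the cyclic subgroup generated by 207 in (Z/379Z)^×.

Since 207 ∈ (Z/379Z)^×, its order divides φ(379) = 379 − 1 = 378 = 2 · 3^3 · 7.
Divisors of 378: 1, 2, 3, 6, 7, 9, 14, 18, 21, 27, 42, 54, 63, 126, 189, 378.
Test each divisor d:
207^1 ≡ 207 (mod 379)
207^2 ≡ 22 (mod 379)
207^3 ≡ 6 (mod 379)
207^6 ≡ 36 (mod 379)
207^7 ≡ 251 (mod 379)
207^9 ≡ 216 (mod 379)
207^14 ≡ 87 (mod 379)
207^18 ≡ 39 (mod 379)
207^21 ≡ 234 (mod 379)
207^27 ≡ 86 (mod 379)
207^42 ≡ 180 (mod 379)
207^54 ≡ 195 (mod 379)
207^63 ≡ 51 (mod 379)
207^126 ≡ 327 (mod 379)
207^189 ≡ 1 (mod 379) ✓
Therefore the multiplicative order of 207 modulo 379 is 189.

189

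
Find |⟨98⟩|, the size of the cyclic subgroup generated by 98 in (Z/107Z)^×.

106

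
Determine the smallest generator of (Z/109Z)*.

φ(109) = 109 − 1 = 108 = 2^2 · 3^3.
g is a primitive root iff g^(108/q) ≢ 1 (mod 109) for each prime q ∈ {2, 3}.
g = 2: 2^54 ≡ 108; 2^36 ≡ 1 — hits 1, so not a primitive root.
g = 3: 3^54 ≡ 1 — hits 1, so not a primitive root.
g = 4: 4^54 ≡ 1 — hits 1, so not a primitive root.
g = 5: 5^54 ≡ 1 — hits 1, so not a primitive root.
g = 6: 6^54 ≡ 108; 6^36 ≡ 63 — none is 1, so 6 is a primitive root.
So 6 is the smallest generator of (Z/109Z)^×.

6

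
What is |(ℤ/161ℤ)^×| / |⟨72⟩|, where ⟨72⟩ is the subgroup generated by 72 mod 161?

ord(72) | φ(161) = φ(7·23) = (7−1)·(23−1) = 6·22 = 132 = 2^2 · 3 · 11.
Divisors of 132: 1, 2, 3, 4, 6, 11, 12, 22, 33, 44, 66, 132.
Check 72^d mod 161 for each divisor in increasing order:
72^1 ≡ 72 (mod 161)
72^2 ≡ 32 (mod 161)
72^3 ≡ 50 (mod 161)
72^4 ≡ 58 (mod 161)
72^6 ≡ 85 (mod 161)
72^11 ≡ 116 (mod 161)
72^12 ≡ 141 (mod 161)
72^22 ≡ 93 (mod 161)
72^33 ≡ 1 (mod 161) ✓
Thus |⟨72⟩| = ord(72) = 33.
The index is φ(161) / ord(72) = 132 / 33 = 4.

4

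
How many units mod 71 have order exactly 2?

1

φ(71) = 71 − 1 = 70 = 2 · 5 · 7.
(Z/71Z)^× is cyclic (|G| = 70); a cyclic group of order m has exactly φ(d) elements of each order d | m, and none otherwise.
2 | 70, and φ(2) = 2 − 1 = 1.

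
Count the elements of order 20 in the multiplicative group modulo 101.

8

φ(101) = 101 − 1 = 100 = 2^2 · 5^2.
(Z/101Z)^× is cyclic (|G| = 100); a cyclic group of order m has exactly φ(d) elements of each order d | m, and none otherwise.
20 = 2^2 · 5 divides 100, and φ(20) = 8.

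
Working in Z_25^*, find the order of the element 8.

20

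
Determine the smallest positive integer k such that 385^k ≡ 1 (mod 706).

88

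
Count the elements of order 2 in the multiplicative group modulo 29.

1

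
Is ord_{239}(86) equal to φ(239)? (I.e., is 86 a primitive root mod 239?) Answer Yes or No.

Yes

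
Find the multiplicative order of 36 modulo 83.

41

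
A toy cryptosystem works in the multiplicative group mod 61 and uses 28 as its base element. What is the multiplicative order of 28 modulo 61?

Since 28 ∈ (Z/61Z)^×, its order divides φ(61) = 61 − 1 = 60 = 2^2 · 3 · 5.
Divisors of 60: 1, 2, 3, 4, 5, 6, 10, 12, 15, 20, 30, 60.
Compute 28^d (mod 61) for the divisors d until we hit 1:
28^1 ≡ 28 (mod 61)
28^2 ≡ 52 (mod 61)
28^3 ≡ 53 (mod 61)
28^4 ≡ 20 (mod 61)
28^5 ≡ 11 (mod 61)
28^6 ≡ 3 (mod 61)
28^10 ≡ 60 (mod 61)
28^12 ≡ 9 (mod 61)
28^15 ≡ 50 (mod 61)
28^20 ≡ 1 (mod 61) ✓
Hence ord(28) = 20.

20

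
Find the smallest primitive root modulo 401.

3

φ(401) = 401 − 1 = 400 = 2^4 · 5^2.
Test candidates g = 2, 3, … against the prime factors q ∈ {2, 5} of φ(401): g is a generator iff g^(400/q) ≢ 1 for every such q.
g = 2: 2^200 ≡ 1 — hits 1, so not a primitive root.
g = 3: 3^200 ≡ 400; 3^80 ≡ 72 — none is 1, so 3 is a primitive root.
So 3 is the smallest generator of (Z/401Z)^×.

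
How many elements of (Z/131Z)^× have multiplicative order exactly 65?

φ(131) = 131 − 1 = 130 = 2 · 5 · 13.
In a cyclic group of order 130, there are φ(d) elements of order d for each divisor d of 130, and zero for non-divisors.
65 = 5 · 13 divides 130, and φ(65) = 48.

48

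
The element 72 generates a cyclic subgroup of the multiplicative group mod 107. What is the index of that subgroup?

1

The order of 72 must divide φ(107) = 107 − 1 = 106 = 2 · 53.
Divisors of 106: 1, 2, 53, 106.
Compute 72^d (mod 107) for the divisors d until we hit 1:
72^1 ≡ 72 (mod 107)
72^2 ≡ 48 (mod 107)
72^53 ≡ 106 (mod 107)
72^106 ≡ 1 (mod 107) ✓
The order of 72 is 106, so the subgroup it generates has 106 elements.
The index is φ(107) / ord(72) = 106 / 106 = 1.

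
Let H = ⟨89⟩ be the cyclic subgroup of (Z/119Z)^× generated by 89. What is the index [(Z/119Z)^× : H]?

8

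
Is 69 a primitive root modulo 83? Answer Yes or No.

No

φ(83) = 83 − 1 = 82 = 2 · 41.
An element g generates (Z/83Z)^× iff g^(82/q) ≢ 1 (mod 83) for each prime q ∈ {2, 41}.
69^41 ≡ 1 (mod 83)  [q = 2: ≡ 1 ✗]
69^2 ≡ 30 (mod 83)  [q = 41: ≢ 1 ✓]
69^41 ≡ 1 shows ord(69) | 41, strictly less than φ(83); not a primitive root.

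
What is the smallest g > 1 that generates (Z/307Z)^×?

φ(307) = 307 − 1 = 306 = 2 · 3^2 · 17.
g is a primitive root iff g^(306/q) ≢ 1 (mod 307) for each prime q ∈ {2, 3, 17}.
g = 2: 2^153 ≡ 306; 2^102 ≡ 1 — hits 1, so not a primitive root.
g = 3: 3^153 ≡ 306; 3^102 ≡ 1 — hits 1, so not a primitive root.
g = 4: 4^153 ≡ 1 — hits 1, so not a primitive root.
g = 5: 5^153 ≡ 306; 5^102 ≡ 289; 5^18 ≡ 81 — none is 1, so 5 is a primitive root.
Hence the least primitive root of 307 is 5.

5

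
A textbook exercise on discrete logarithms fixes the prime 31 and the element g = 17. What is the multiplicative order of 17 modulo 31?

The order of 17 must divide φ(31) = 31 − 1 = 30 = 2 · 3 · 5.
Divisors of 30: 1, 2, 3, 5, 6, 10, 15, 30.
Test each divisor d:
17^1 ≡ 17 (mod 31)
17^2 ≡ 10 (mod 31)
17^3 ≡ 15 (mod 31)
17^5 ≡ 26 (mod 31)
17^6 ≡ 8 (mod 31)
17^10 ≡ 25 (mod 31)
17^15 ≡ 30 (mod 31)
17^30 ≡ 1 (mod 31) ✓
So ord_31(17) = 30.

30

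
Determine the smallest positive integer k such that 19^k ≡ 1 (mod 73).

36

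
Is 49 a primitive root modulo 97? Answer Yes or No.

No

φ(97) = 97 − 1 = 96 = 2^5 · 3.
It suffices to check that the order of 49 is not a proper divisor of 96: compute 49^(96/q) for q ∈ {2, 3}.
49^48 ≡ 1 (mod 97)  [q = 2: ≡ 1 ✗]
49^32 ≡ 61 (mod 97)  [q = 3: ≢ 1 ✓]
49^48 ≡ 1 shows ord(49) | 48, strictly less than φ(97); not a primitive root.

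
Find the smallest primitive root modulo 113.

3

φ(113) = 113 − 1 = 112 = 2^4 · 7.
Test candidates g = 2, 3, … against the prime factors q ∈ {2, 7} of φ(113): g is a generator iff g^(112/q) ≢ 1 for every such q.
g = 2: 2^56 ≡ 1 — hits 1, so not a primitive root.
g = 3: 3^56 ≡ 112; 3^16 ≡ 49 — none is 1, so 3 is a primitive root.
The smallest primitive root modulo 113 is 3.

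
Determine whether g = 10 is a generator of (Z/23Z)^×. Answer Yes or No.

Yes

φ(23) = 23 − 1 = 22 = 2 · 11.
Test 10^(22/q) mod 23 for each prime factor q of 22:
10^11 ≡ 22 (mod 23)  [q = 2: ≢ 1 ✓]
10^2 ≡ 8 (mod 23)  [q = 11: ≢ 1 ✓]
All checks pass, so 10 has order 22 and is a primitive root modulo 23.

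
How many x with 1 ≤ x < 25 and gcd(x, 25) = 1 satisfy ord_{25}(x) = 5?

4

φ(25) = φ(5^2) = 5·(5−1) = 20 = 2^2 · 5.
Since (Z/25Z)^× is cyclic of order 20, the number of elements of order d is φ(d) when d | 20 and 0 otherwise.
5 | 20, and φ(5) = 5 − 1 = 4.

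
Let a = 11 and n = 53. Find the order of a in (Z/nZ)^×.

26

By Lagrange's theorem, ord_53(11) divides φ(53) = 53 − 1 = 52 = 2^2 · 13.
Divisors of 52: 1, 2, 4, 13, 26, 52.
Evaluate successive powers at the divisors of 52:
11^1 ≡ 11 (mod 53)
11^2 ≡ 15 (mod 53)
11^4 ≡ 13 (mod 53)
11^13 ≡ 52 (mod 53)
11^26 ≡ 1 (mod 53) ✓
So ord_53(11) = 26.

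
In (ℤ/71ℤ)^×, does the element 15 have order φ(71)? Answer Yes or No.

φ(71) = 71 − 1 = 70 = 2 · 5 · 7.
15 is a primitive root mod 71 iff 15^(φ(71)/q) ≢ 1 for every prime q | φ(71), i.e. q ∈ {2, 5, 7}.
15^35 ≡ 1 (mod 71)  [q = 2: ≡ 1 ✗]
15^14 ≡ 25 (mod 71)  [q = 5: ≢ 1 ✓]
15^10 ≡ 48 (mod 71)  [q = 7: ≢ 1 ✓]
The check at q = 2 fails, so 15 generates a proper subgroup.

No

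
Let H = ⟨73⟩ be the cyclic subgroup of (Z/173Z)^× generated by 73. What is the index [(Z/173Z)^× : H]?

2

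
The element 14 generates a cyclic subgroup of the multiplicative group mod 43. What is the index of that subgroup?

2

ord(14) | φ(43) = 43 − 1 = 42 = 2 · 3 · 7.
Divisors of 42: 1, 2, 3, 6, 7, 14, 21, 42.
Check 14^d mod 43 for each divisor in increasing order:
14^1 ≡ 14 (mod 43)
14^2 ≡ 24 (mod 43)
14^3 ≡ 35 (mod 43)
14^6 ≡ 21 (mod 43)
14^7 ≡ 36 (mod 43)
14^14 ≡ 6 (mod 43)
14^21 ≡ 1 (mod 43) ✓
Thus |⟨14⟩| = ord(14) = 21.
The index is φ(43) / ord(14) = 42 / 21 = 2.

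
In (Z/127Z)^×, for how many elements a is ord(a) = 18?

6

φ(127) = 127 − 1 = 126 = 2 · 3^2 · 7.
(Z/127Z)^× is cyclic (|G| = 126); a cyclic group of order m has exactly φ(d) elements of each order d | m, and none otherwise.
18 = 2 · 3^2 divides 126, and φ(18) = 6.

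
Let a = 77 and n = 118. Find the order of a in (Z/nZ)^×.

58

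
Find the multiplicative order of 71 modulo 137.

136

Since 71 ∈ (Z/137Z)^×, its order divides φ(137) = 137 − 1 = 136 = 2^3 · 17.
Divisors of 136: 1, 2, 4, 8, 17, 34, 68, 136.
Test each divisor d:
71^1 ≡ 71 (mod 137)
71^2 ≡ 109 (mod 137)
71^4 ≡ 99 (mod 137)
71^8 ≡ 74 (mod 137)
71^17 ≡ 127 (mod 137)
71^34 ≡ 100 (mod 137)
71^68 ≡ 136 (mod 137)
71^136 ≡ 1 (mod 137) ✓
So ord_137(71) = 136.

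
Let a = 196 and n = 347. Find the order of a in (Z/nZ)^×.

By Lagrange's theorem, ord_347(196) divides φ(347) = 347 − 1 = 346 = 2 · 173.
Divisors of 346: 1, 2, 173, 346.
Test each divisor d:
196^1 ≡ 196 (mod 347)
196^2 ≡ 246 (mod 347)
196^173 ≡ 1 (mod 347) ✓
So ord_347(196) = 173.

173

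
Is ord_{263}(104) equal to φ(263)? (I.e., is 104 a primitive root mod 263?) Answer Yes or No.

φ(263) = 263 − 1 = 262 = 2 · 131.
An element g generates (Z/263Z)^× iff g^(262/q) ≢ 1 (mod 263) for each prime q ∈ {2, 131}.
104^131 ≡ 1 (mod 263)  [q = 2: ≡ 1 ✗]
104^2 ≡ 33 (mod 263)  [q = 131: ≢ 1 ✓]
Since 104^131 ≡ 1, the order of 104 divides 131 < 262, so 104 is not a primitive root.

No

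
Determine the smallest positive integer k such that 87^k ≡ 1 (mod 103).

ord(87) | φ(103) = 103 − 1 = 102 = 2 · 3 · 17.
Divisors of 102: 1, 2, 3, 6, 17, 34, 51, 102.
Compute 87^d (mod 103) for the divisors d until we hit 1:
87^1 ≡ 87
87^2 ≡ 50
87^3 ≡ 24
87^6 ≡ 61
87^17 ≡ 47
87^34 ≡ 46
87^51 ≡ 102
87^102 ≡ 1
Hence ord(87) = 102.

102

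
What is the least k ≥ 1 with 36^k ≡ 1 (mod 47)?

ord(36) | φ(47) = 47 − 1 = 46 = 2 · 23.
Divisors of 46: 1, 2, 23, 46.
Check 36^d mod 47 for each divisor in increasing order:
36^1 ≡ 36 (mod 47)
36^2 ≡ 27 (mod 47)
36^23 ≡ 1 (mod 47) ✓
Therefore the multiplicative order of 36 modulo 47 is 23.

23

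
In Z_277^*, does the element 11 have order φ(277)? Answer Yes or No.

Yes

φ(277) = 277 − 1 = 276 = 2^2 · 3 · 23.
Test 11^(276/q) mod 277 for each prime factor q of 276:
11^138 ≡ 276 (mod 277)  [q = 2: ≢ 1 ✓]
11^92 ≡ 116 (mod 277)  [q = 3: ≢ 1 ✓]
11^12 ≡ 264 (mod 277)  [q = 23: ≢ 1 ✓]
None equal 1, so ord_277(11) = 276: 11 is a primitive root.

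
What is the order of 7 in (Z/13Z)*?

Since 7 ∈ (Z/13Z)^×, its order divides φ(13) = 13 − 1 = 12 = 2^2 · 3.
Divisors of 12: 1, 2, 3, 4, 6, 12.
Check 7^d mod 13 for each divisor in increasing order:
7^1 ≡ 7 (mod 13)
7^2 ≡ 10 (mod 13)
7^3 ≡ 5 (mod 13)
7^4 ≡ 9 (mod 13)
7^6 ≡ 12 (mod 13)
7^12 ≡ 1 (mod 13) ✓
The smallest such exponent is 12, so the order of 7 is 12.

12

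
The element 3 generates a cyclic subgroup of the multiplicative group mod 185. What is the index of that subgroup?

By Lagrange's theorem, ord_185(3) divides φ(185) = φ(5·37) = (5−1)·(37−1) = 4·36 = 144 = 2^4 · 3^2.
Divisors of 144: 1, 2, 3, 4, 6, 8, 9, 12, 16, 18, 24, 36, 48, 72, 144.
Evaluate successive powers at the divisors of 144:
3^1 ≡ 3
3^2 ≡ 9
3^3 ≡ 27
3^4 ≡ 81
3^6 ≡ 174
3^8 ≡ 86
3^9 ≡ 73
3^12 ≡ 121
3^16 ≡ 181
3^18 ≡ 149
3^24 ≡ 26
3^36 ≡ 1
The order of 3 is 36, so the subgroup it generates has 36 elements.
[(Z/185Z)^× : ⟨3⟩] = 144/36 = 4.

4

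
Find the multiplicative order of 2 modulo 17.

By Lagrange's theorem, ord_17(2) divides φ(17) = 17 − 1 = 16 = 2^4.
Divisors of 16: 1, 2, 4, 8, 16.
Test each divisor d:
2^1 ≡ 2 (mod 17)
2^2 ≡ 4 (mod 17)
2^4 ≡ 16 (mod 17)
2^8 ≡ 1 (mod 17) ✓
The smallest such exponent is 8, so the order of 2 is 8.

8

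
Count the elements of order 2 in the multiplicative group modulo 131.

1

φ(131) = 131 − 1 = 130 = 2 · 5 · 13.
(Z/131Z)^× is cyclic (|G| = 130); a cyclic group of order m has exactly φ(d) elements of each order d | m, and none otherwise.
2 | 130, and φ(2) = 2 − 1 = 1.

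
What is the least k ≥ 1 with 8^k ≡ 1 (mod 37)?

By Lagrange's theorem, ord_37(8) divides φ(37) = 37 − 1 = 36 = 2^2 · 3^2.
Divisors of 36: 1, 2, 3, 4, 6, 9, 12, 18, 36.
Test each divisor d:
8^1 ≡ 8
8^2 ≡ 27
8^3 ≡ 31
8^4 ≡ 26
8^6 ≡ 36
8^9 ≡ 6
8^12 ≡ 1
So ord_37(8) = 12.

12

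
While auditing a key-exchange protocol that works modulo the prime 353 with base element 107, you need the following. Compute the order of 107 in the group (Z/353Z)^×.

352

Since 107 ∈ (Z/353Z)^×, its order divides φ(353) = 353 − 1 = 352 = 2^5 · 11.
Divisors of 352: 1, 2, 4, 8, 11, 16, 22, 32, 44, 88, 176, 352.
Compute 107^d (mod 353) for the divisors d until we hit 1:
107^1 ≡ 107 (mod 353)
107^2 ≡ 153 (mod 353)
107^4 ≡ 111 (mod 353)
107^8 ≡ 319 (mod 353)
107^11 ≡ 67 (mod 353)
107^16 ≡ 97 (mod 353)
107^22 ≡ 253 (mod 353)
107^32 ≡ 231 (mod 353)
107^44 ≡ 116 (mod 353)
107^88 ≡ 42 (mod 353)
107^176 ≡ 352 (mod 353)
107^352 ≡ 1 (mod 353) ✓
The smallest such exponent is 352, so the order of 107 is 352.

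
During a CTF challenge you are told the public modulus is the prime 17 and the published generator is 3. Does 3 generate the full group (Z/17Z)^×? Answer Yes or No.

φ(17) = 17 − 1 = 16 = 2^4.
It suffices to check that the order of 3 is not a proper divisor of 16: compute 3^(16/q) for q ∈ {2}.
3^8 ≡ 16 (mod 17)  [q = 2: ≢ 1 ✓]
Every test exponent gives a nontrivial residue, hence 3 generates the full group.

Yes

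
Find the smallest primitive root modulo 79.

3

φ(79) = 79 − 1 = 78 = 2 · 3 · 13.
Test candidates g = 2, 3, … against the prime factors q ∈ {2, 3, 13} of φ(79): g is a generator iff g^(78/q) ≢ 1 for every such q.
g = 2: 2^39 ≡ 1 — hits 1, so not a primitive root.
g = 3: 3^39 ≡ 78; 3^26 ≡ 23; 3^6 ≡ 18 — none is 1, so 3 is a primitive root.
So 3 is the smallest generator of (Z/79Z)^×.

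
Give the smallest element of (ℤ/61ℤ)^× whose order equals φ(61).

φ(61) = 61 − 1 = 60 = 2^2 · 3 · 5.
g is a primitive root iff g^(60/q) ≢ 1 (mod 61) for each prime q ∈ {2, 3, 5}.
g = 2: 2^30 ≡ 60; 2^20 ≡ 47; 2^12 ≡ 9 — none is 1, so 2 is a primitive root.
The smallest primitive root modulo 61 is 2.

2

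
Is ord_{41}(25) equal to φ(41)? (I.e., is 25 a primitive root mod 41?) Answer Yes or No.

φ(41) = 41 − 1 = 40 = 2^3 · 5.
25 is a primitive root mod 41 iff 25^(φ(41)/q) ≢ 1 for every prime q | φ(41), i.e. q ∈ {2, 5}.
25^20 ≡ 1 (mod 41)  [q = 2: ≡ 1 ✗]
25^8 ≡ 37 (mod 41)  [q = 5: ≢ 1 ✓]
25^20 ≡ 1 shows ord(25) | 20, strictly less than φ(41); not a primitive root.

No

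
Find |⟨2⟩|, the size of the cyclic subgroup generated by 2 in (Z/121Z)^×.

ord(2) | φ(121) = φ(11^2) = 11·(11−1) = 110 = 2 · 5 · 11.
Divisors of 110: 1, 2, 5, 10, 11, 22, 55, 110.
Check 2^d mod 121 for each divisor in increasing order:
2^1 ≡ 2 (mod 121)
2^2 ≡ 4 (mod 121)
2^5 ≡ 32 (mod 121)
2^10 ≡ 56 (mod 121)
2^11 ≡ 112 (mod 121)
2^22 ≡ 81 (mod 121)
2^55 ≡ 120 (mod 121)
2^110 ≡ 1 (mod 121) ✓
So ord_121(2) = 110.

110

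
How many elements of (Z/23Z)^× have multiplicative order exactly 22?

φ(23) = 23 − 1 = 22 = 2 · 11.
In a cyclic group of order 22, there are φ(d) elements of order d for each divisor d of 22, and zero for non-divisors.
22 = 2 · 11 divides 22, and φ(22) = 10.

10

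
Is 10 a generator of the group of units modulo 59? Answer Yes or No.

φ(59) = 59 − 1 = 58 = 2 · 29.
Test 10^(58/q) mod 59 for each prime factor q of 58:
10^29 ≡ 58 (mod 59)  [q = 2: ≢ 1 ✓]
10^2 ≡ 41 (mod 59)  [q = 29: ≢ 1 ✓]
All checks pass, so 10 has order 58 and is a primitive root modulo 59.

Yes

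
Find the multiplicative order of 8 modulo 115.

44

ord(8) | φ(115) = φ(5·23) = (5−1)·(23−1) = 4·22 = 88 = 2^3 · 11.
Divisors of 88: 1, 2, 4, 8, 11, 22, 44, 88.
Test each divisor d:
8^1 ≡ 8 (mod 115)
8^2 ≡ 64 (mod 115)
8^4 ≡ 71 (mod 115)
8^8 ≡ 96 (mod 115)
8^11 ≡ 47 (mod 115)
8^22 ≡ 24 (mod 115)
8^44 ≡ 1 (mod 115) ✓
The smallest such exponent is 44, so the order of 8 is 44.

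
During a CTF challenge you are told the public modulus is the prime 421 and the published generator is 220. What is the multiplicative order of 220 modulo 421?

105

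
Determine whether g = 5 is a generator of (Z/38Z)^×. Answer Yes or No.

φ(38) = φ(2)·φ(19) = 1·18 = 18 = 2 · 3^2.
5 is a primitive root mod 38 iff 5^(φ(38)/q) ≢ 1 for every prime q | φ(38), i.e. q ∈ {2, 3}.
5^9 ≡ 1 (mod 38)  [q = 2: ≡ 1 ✗]
5^6 ≡ 7 (mod 38)  [q = 3: ≢ 1 ✓]
Since 5^9 ≡ 1, the order of 5 divides 9 < 18, so 5 is not a primitive root.

No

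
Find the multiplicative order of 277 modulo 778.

The order of 277 must divide φ(778) = φ(2)·φ(389) = 1·388 = 388 = 2^2 · 97.
Divisors of 388: 1, 2, 4, 97, 194, 388.
Check 277^d mod 778 for each divisor in increasing order:
277^1 ≡ 277
277^2 ≡ 485
277^4 ≡ 269
277^97 ≡ 777
277^194 ≡ 1
The smallest such exponent is 194, so the order of 277 is 194.

194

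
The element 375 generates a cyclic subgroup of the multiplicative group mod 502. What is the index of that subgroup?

By Lagrange's theorem, ord_502(375) divides φ(502) = φ(2)·φ(251) = 1·250 = 250 = 2 · 5^3.
Divisors of 250: 1, 2, 5, 10, 25, 50, 125, 250.
Evaluate successive powers at the divisors of 250:
375^1 ≡ 375
375^2 ≡ 65
375^5 ≡ 63
375^10 ≡ 455
375^25 ≡ 113
375^50 ≡ 219
375^125 ≡ 1
Thus |⟨375⟩| = ord(375) = 125.
[(Z/502Z)^× : ⟨375⟩] = 250/125 = 2.

2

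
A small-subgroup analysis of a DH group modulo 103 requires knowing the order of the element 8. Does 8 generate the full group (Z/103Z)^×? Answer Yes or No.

No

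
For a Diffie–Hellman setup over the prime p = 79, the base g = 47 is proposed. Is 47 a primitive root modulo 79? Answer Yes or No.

φ(79) = 79 − 1 = 78 = 2 · 3 · 13.
An element g generates (Z/79Z)^× iff g^(78/q) ≢ 1 (mod 79) for each prime q ∈ {2, 3, 13}.
47^39 ≡ 78 (mod 79)  [q = 2: ≢ 1 ✓]
47^26 ≡ 55 (mod 79)  [q = 3: ≢ 1 ✓]
47^6 ≡ 52 (mod 79)  [q = 13: ≢ 1 ✓]
None equal 1, so ord_79(47) = 78: 47 is a primitive root.

Yes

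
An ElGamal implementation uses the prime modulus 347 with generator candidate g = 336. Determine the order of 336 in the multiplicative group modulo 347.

ord(336) | φ(347) = 347 − 1 = 346 = 2 · 173.
Divisors of 346: 1, 2, 173, 346.
Test each divisor d:
336^1 ≡ 336
336^2 ≡ 121
336^173 ≡ 346
336^346 ≡ 1
Therefore the multiplicative order of 336 modulo 347 is 346.

346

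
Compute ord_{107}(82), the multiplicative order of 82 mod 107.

Since 82 ∈ (Z/107Z)^×, its order divides φ(107) = 107 − 1 = 106 = 2 · 53.
Divisors of 106: 1, 2, 53, 106.
Check 82^d mod 107 for each divisor in increasing order:
82^1 ≡ 82
82^2 ≡ 90
82^53 ≡ 106
82^106 ≡ 1
So ord_107(82) = 106.

106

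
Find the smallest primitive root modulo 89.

3

φ(89) = 89 − 1 = 88 = 2^3 · 11.
g is a primitive root iff g^(88/q) ≢ 1 (mod 89) for each prime q ∈ {2, 11}.
g = 2: 2^44 ≡ 1 — hits 1, so not a primitive root.
g = 3: 3^44 ≡ 88; 3^8 ≡ 64 — none is 1, so 3 is a primitive root.
Hence the least primitive root of 89 is 3.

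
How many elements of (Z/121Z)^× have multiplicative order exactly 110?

φ(121) = φ(11^2) = 11·(11−1) = 110 = 2 · 5 · 11.
(Z/121Z)^× is cyclic (|G| = 110); a cyclic group of order m has exactly φ(d) elements of each order d | m, and none otherwise.
110 = 2 · 5 · 11 divides 110, and φ(110) = 40.

40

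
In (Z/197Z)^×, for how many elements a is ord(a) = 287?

0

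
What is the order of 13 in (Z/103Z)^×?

17

ord(13) | φ(103) = 103 − 1 = 102 = 2 · 3 · 17.
Divisors of 102: 1, 2, 3, 6, 17, 34, 51, 102.
Check 13^d mod 103 for each divisor in increasing order:
13^1 ≡ 13
13^2 ≡ 66
13^3 ≡ 34
13^6 ≡ 23
13^17 ≡ 1
Therefore the multiplicative order of 13 modulo 103 is 17.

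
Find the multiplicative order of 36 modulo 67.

33

By Lagrange's theorem, ord_67(36) divides φ(67) = 67 − 1 = 66 = 2 · 3 · 11.
Divisors of 66: 1, 2, 3, 6, 11, 22, 33, 66.
Check 36^d mod 67 for each divisor in increasing order:
36^1 ≡ 36 (mod 67)
36^2 ≡ 23 (mod 67)
36^3 ≡ 24 (mod 67)
36^6 ≡ 40 (mod 67)
36^11 ≡ 37 (mod 67)
36^22 ≡ 29 (mod 67)
36^33 ≡ 1 (mod 67) ✓
The smallest such exponent is 33, so the order of 36 is 33.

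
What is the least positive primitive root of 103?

5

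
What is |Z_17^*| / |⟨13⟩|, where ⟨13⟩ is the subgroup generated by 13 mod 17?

4

The order of 13 must divide φ(17) = 17 − 1 = 16 = 2^4.
Divisors of 16: 1, 2, 4, 8, 16.
Compute 13^d (mod 17) for the divisors d until we hit 1:
13^1 ≡ 13 (mod 17)
13^2 ≡ 16 (mod 17)
13^4 ≡ 1 (mod 17) ✓
Thus |⟨13⟩| = ord(13) = 4.
The index is φ(17) / ord(13) = 16 / 4 = 4.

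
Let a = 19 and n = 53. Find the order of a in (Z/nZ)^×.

52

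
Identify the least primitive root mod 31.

3

φ(31) = 31 − 1 = 30 = 2 · 3 · 5.
Test candidates g = 2, 3, … against the prime factors q ∈ {2, 3, 5} of φ(31): g is a generator iff g^(30/q) ≢ 1 for every such q.
g = 2: 2^15 ≡ 1 — hits 1, so not a primitive root.
g = 3: 3^15 ≡ 30; 3^10 ≡ 25; 3^6 ≡ 16 — none is 1, so 3 is a primitive root.
The smallest primitive root modulo 31 is 3.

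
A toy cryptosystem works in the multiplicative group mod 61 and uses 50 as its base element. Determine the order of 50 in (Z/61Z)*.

Since 50 ∈ (Z/61Z)^×, its order divides φ(61) = 61 − 1 = 60 = 2^2 · 3 · 5.
Divisors of 60: 1, 2, 3, 4, 5, 6, 10, 12, 15, 20, 30, 60.
Evaluate successive powers at the divisors of 60:
50^1 ≡ 50
50^2 ≡ 60
50^3 ≡ 11
50^4 ≡ 1
Therefore the multiplicative order of 50 modulo 61 is 4.

4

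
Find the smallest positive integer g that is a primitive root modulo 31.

3

φ(31) = 31 − 1 = 30 = 2 · 3 · 5.
g is a primitive root iff g^(30/q) ≢ 1 (mod 31) for each prime q ∈ {2, 3, 5}.
g = 2: 2^15 ≡ 1 — hits 1, so not a primitive root.
g = 3: 3^15 ≡ 30; 3^10 ≡ 25; 3^6 ≡ 16 — none is 1, so 3 is a primitive root.
The smallest primitive root modulo 31 is 3.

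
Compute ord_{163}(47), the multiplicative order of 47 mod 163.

By Lagrange's theorem, ord_163(47) divides φ(163) = 163 − 1 = 162 = 2 · 3^4.
Divisors of 162: 1, 2, 3, 6, 9, 18, 27, 54, 81, 162.
Test each divisor d:
47^1 ≡ 47 (mod 163)
47^2 ≡ 90 (mod 163)
47^3 ≡ 155 (mod 163)
47^6 ≡ 64 (mod 163)
47^9 ≡ 140 (mod 163)
47^18 ≡ 40 (mod 163)
47^27 ≡ 58 (mod 163)
47^54 ≡ 104 (mod 163)
47^81 ≡ 1 (mod 163) ✓
Hence ord(47) = 81.

81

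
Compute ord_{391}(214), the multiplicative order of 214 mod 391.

ord(214) | φ(391) = φ(17·23) = (17−1)·(23−1) = 16·22 = 352 = 2^5 · 11.
Divisors of 352: 1, 2, 4, 8, 11, 16, 22, 32, 44, 88, 176, 352.
Test each divisor d:
214^1 ≡ 214
214^2 ≡ 49
214^4 ≡ 55
214^8 ≡ 288
214^11 ≡ 275
214^16 ≡ 52
214^22 ≡ 162
214^32 ≡ 358
214^44 ≡ 47
214^88 ≡ 254
214^176 ≡ 1
Therefore the multiplicative order of 214 modulo 391 is 176.

176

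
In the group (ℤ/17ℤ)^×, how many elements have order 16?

8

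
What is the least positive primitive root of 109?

6

φ(109) = 109 − 1 = 108 = 2^2 · 3^3.
g is a primitive root iff g^(108/q) ≢ 1 (mod 109) for each prime q ∈ {2, 3}.
g = 2: 2^54 ≡ 108; 2^36 ≡ 1 — hits 1, so not a primitive root.
g = 3: 3^54 ≡ 1 — hits 1, so not a primitive root.
g = 4: 4^54 ≡ 1 — hits 1, so not a primitive root.
g = 5: 5^54 ≡ 1 — hits 1, so not a primitive root.
g = 6: 6^54 ≡ 108; 6^36 ≡ 63 — none is 1, so 6 is a primitive root.
Hence the least primitive root of 109 is 6.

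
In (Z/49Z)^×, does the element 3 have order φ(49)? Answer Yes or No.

φ(49) = φ(7^2) = 7·(7−1) = 42 = 2 · 3 · 7.
Test 3^(42/q) mod 49 for each prime factor q of 42:
3^21 ≡ 48 (mod 49)  [q = 2: ≢ 1 ✓]
3^14 ≡ 30 (mod 49)  [q = 3: ≢ 1 ✓]
3^6 ≡ 43 (mod 49)  [q = 7: ≢ 1 ✓]
Every test exponent gives a nontrivial residue, hence 3 generates the full group.

Yes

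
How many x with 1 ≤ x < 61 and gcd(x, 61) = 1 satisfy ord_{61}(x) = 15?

8

φ(61) = 61 − 1 = 60 = 2^2 · 3 · 5.
Since (Z/61Z)^× is cyclic of order 60, the number of elements of order d is φ(d) when d | 60 and 0 otherwise.
15 = 3 · 5 divides 60, and φ(15) = 8.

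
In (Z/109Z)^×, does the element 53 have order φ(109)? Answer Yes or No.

φ(109) = 109 − 1 = 108 = 2^2 · 3^3.
It suffices to check that the order of 53 is not a proper divisor of 108: compute 53^(108/q) for q ∈ {2, 3}.
53^54 ≡ 108 (mod 109)  [q = 2: ≢ 1 ✓]
53^36 ≡ 63 (mod 109)  [q = 3: ≢ 1 ✓]
All checks pass, so 53 has order 108 and is a primitive root modulo 109.

Yes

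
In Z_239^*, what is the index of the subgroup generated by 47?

1

ord(47) | φ(239) = 239 − 1 = 238 = 2 · 7 · 17.
Divisors of 238: 1, 2, 7, 14, 17, 34, 119, 238.
Compute 47^d (mod 239) for the divisors d until we hit 1:
47^1 ≡ 47 (mod 239)
47^2 ≡ 58 (mod 239)
47^7 ≡ 73 (mod 239)
47^14 ≡ 71 (mod 239)
47^17 ≡ 195 (mod 239)
47^34 ≡ 24 (mod 239)
47^119 ≡ 238 (mod 239)
47^238 ≡ 1 (mod 239) ✓
The order of 47 is 238, so the subgroup it generates has 238 elements.
The index is φ(239) / ord(47) = 238 / 238 = 1.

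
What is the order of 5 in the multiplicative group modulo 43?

ord(5) | φ(43) = 43 − 1 = 42 = 2 · 3 · 7.
Divisors of 42: 1, 2, 3, 6, 7, 14, 21, 42.
Check 5^d mod 43 for each divisor in increasing order:
5^1 ≡ 5 (mod 43)
5^2 ≡ 25 (mod 43)
5^3 ≡ 39 (mod 43)
5^6 ≡ 16 (mod 43)
5^7 ≡ 37 (mod 43)
5^14 ≡ 36 (mod 43)
5^21 ≡ 42 (mod 43)
5^42 ≡ 1 (mod 43) ✓
Therefore the multiplicative order of 5 modulo 43 is 42.

42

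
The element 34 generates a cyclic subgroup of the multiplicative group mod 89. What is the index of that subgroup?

22

Since 34 ∈ (Z/89Z)^×, its order divides φ(89) = 89 − 1 = 88 = 2^3 · 11.
Divisors of 88: 1, 2, 4, 8, 11, 22, 44, 88.
Compute 34^d (mod 89) for the divisors d until we hit 1:
34^1 ≡ 34 (mod 89)
34^2 ≡ 88 (mod 89)
34^4 ≡ 1 (mod 89) ✓
So ord_89(34) = 4, hence |⟨34⟩| = 4.
The index is φ(89) / ord(34) = 88 / 4 = 22.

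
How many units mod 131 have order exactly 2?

1

φ(131) = 131 − 1 = 130 = 2 · 5 · 13.
In a cyclic group of order 130, there are φ(d) elements of order d for each divisor d of 130, and zero for non-divisors.
2 | 130, and φ(2) = 2 − 1 = 1.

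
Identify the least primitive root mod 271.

6

φ(271) = 271 − 1 = 270 = 2 · 3^3 · 5.
g is a primitive root iff g^(270/q) ≢ 1 (mod 271) for each prime q ∈ {2, 3, 5}.
g = 2: 2^135 ≡ 1 — hits 1, so not a primitive root.
g = 3: 3^135 ≡ 270; 3^90 ≡ 1 — hits 1, so not a primitive root.
g = 4: 4^135 ≡ 1 — hits 1, so not a primitive root.
g = 5: 5^135 ≡ 1 — hits 1, so not a primitive root.
g = 6: 6^135 ≡ 270; 6^90 ≡ 242; 6^54 ≡ 10 — none is 1, so 6 is a primitive root.
The smallest primitive root modulo 271 is 6.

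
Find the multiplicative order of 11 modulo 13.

The order of 11 must divide φ(13) = 13 − 1 = 12 = 2^2 · 3.
Divisors of 12: 1, 2, 3, 4, 6, 12.
Test each divisor d:
11^1 ≡ 11 (mod 13)
11^2 ≡ 4 (mod 13)
11^3 ≡ 5 (mod 13)
11^4 ≡ 3 (mod 13)
11^6 ≡ 12 (mod 13)
11^12 ≡ 1 (mod 13) ✓
Hence ord(11) = 12.

12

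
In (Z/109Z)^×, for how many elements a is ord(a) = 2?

1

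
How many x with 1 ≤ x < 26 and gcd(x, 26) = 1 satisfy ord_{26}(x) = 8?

0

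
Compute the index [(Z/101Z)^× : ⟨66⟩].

1

By Lagrange's theorem, ord_101(66) divides φ(101) = 101 − 1 = 100 = 2^2 · 5^2.
Divisors of 100: 1, 2, 4, 5, 10, 20, 25, 50, 100.
Check 66^d mod 101 for each divisor in increasing order:
66^1 ≡ 66 (mod 101)
66^2 ≡ 13 (mod 101)
66^4 ≡ 68 (mod 101)
66^5 ≡ 44 (mod 101)
66^10 ≡ 17 (mod 101)
66^20 ≡ 87 (mod 101)
66^25 ≡ 91 (mod 101)
66^50 ≡ 100 (mod 101)
66^100 ≡ 1 (mod 101) ✓
The order of 66 is 100, so the subgroup it generates has 100 elements.
[(Z/101Z)^× : ⟨66⟩] = 100/100 = 1.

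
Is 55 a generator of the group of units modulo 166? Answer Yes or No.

φ(166) = φ(2)·φ(83) = 1·82 = 82 = 2 · 41.
An element g generates (Z/166Z)^× iff g^(82/q) ≢ 1 (mod 166) for each prime q ∈ {2, 41}.
55^41 ≡ 165 (mod 166)  [q = 2: ≢ 1 ✓]
55^2 ≡ 37 (mod 166)  [q = 41: ≢ 1 ✓]
None equal 1, so ord_166(55) = 82: 55 is a primitive root.

Yes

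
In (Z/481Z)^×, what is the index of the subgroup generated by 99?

The order of 99 must divide φ(481) = φ(13·37) = (13−1)·(37−1) = 12·36 = 432 = 2^4 · 3^3.
Divisors of 432: 1, 2, 3, 4, 6, 8, 9, 12, 16, 18, 24, 27, 36, 48, 54, 72, 108, 144, 216, 432.
Check 99^d mod 481 for each divisor in increasing order:
99^1 ≡ 99 (mod 481)
99^2 ≡ 181 (mod 481)
99^3 ≡ 122 (mod 481)
99^4 ≡ 53 (mod 481)
99^6 ≡ 454 (mod 481)
99^8 ≡ 404 (mod 481)
99^9 ≡ 73 (mod 481)
99^12 ≡ 248 (mod 481)
99^16 ≡ 157 (mod 481)
99^18 ≡ 38 (mod 481)
99^24 ≡ 417 (mod 481)
99^27 ≡ 369 (mod 481)
99^36 ≡ 1 (mod 481) ✓
Thus |⟨99⟩| = ord(99) = 36.
The index is φ(481) / ord(99) = 432 / 36 = 12.

12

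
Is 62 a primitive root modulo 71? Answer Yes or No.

Yes

φ(71) = 71 − 1 = 70 = 2 · 5 · 7.
Test 62^(70/q) mod 71 for each prime factor q of 70:
62^35 ≡ 70 (mod 71)  [q = 2: ≢ 1 ✓]
62^14 ≡ 5 (mod 71)  [q = 5: ≢ 1 ✓]
62^10 ≡ 32 (mod 71)  [q = 7: ≢ 1 ✓]
None equal 1, so ord_71(62) = 70: 62 is a primitive root.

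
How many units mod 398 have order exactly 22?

φ(398) = φ(2)·φ(199) = 1·198 = 198 = 2 · 3^2 · 11.
In a cyclic group of order 198, there are φ(d) elements of order d for each divisor d of 198, and zero for non-divisors.
22 = 2 · 11 divides 198, and φ(22) = 10.

10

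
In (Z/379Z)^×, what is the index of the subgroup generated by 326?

Since 326 ∈ (Z/379Z)^×, its order divides φ(379) = 379 − 1 = 378 = 2 · 3^3 · 7.
Divisors of 378: 1, 2, 3, 6, 7, 9, 14, 18, 21, 27, 42, 54, 63, 126, 189, 378.
Evaluate successive powers at the divisors of 378:
326^1 ≡ 326 (mod 379)
326^2 ≡ 156 (mod 379)
326^3 ≡ 70 (mod 379)
326^6 ≡ 352 (mod 379)
326^7 ≡ 294 (mod 379)
326^9 ≡ 5 (mod 379)
326^14 ≡ 24 (mod 379)
326^18 ≡ 25 (mod 379)
326^21 ≡ 234 (mod 379)
326^27 ≡ 125 (mod 379)
326^42 ≡ 180 (mod 379)
326^54 ≡ 86 (mod 379)
326^63 ≡ 51 (mod 379)
326^126 ≡ 327 (mod 379)
326^189 ≡ 1 (mod 379) ✓
Thus |⟨326⟩| = ord(326) = 189.
[(Z/379Z)^× : ⟨326⟩] = 378/189 = 2.

2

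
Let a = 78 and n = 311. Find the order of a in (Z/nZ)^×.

155

ord(78) | φ(311) = 311 − 1 = 310 = 2 · 5 · 31.
Divisors of 310: 1, 2, 5, 10, 31, 62, 155, 310.
Compute 78^d (mod 311) for the divisors d until we hit 1:
78^1 ≡ 78 (mod 311)
78^2 ≡ 175 (mod 311)
78^5 ≡ 270 (mod 311)
78^10 ≡ 126 (mod 311)
78^31 ≡ 6 (mod 311)
78^62 ≡ 36 (mod 311)
78^155 ≡ 1 (mod 311) ✓
Hence ord(78) = 155.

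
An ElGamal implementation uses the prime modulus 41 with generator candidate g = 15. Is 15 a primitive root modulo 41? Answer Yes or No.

φ(41) = 41 − 1 = 40 = 2^3 · 5.
15 is a primitive root mod 41 iff 15^(φ(41)/q) ≢ 1 for every prime q | φ(41), i.e. q ∈ {2, 5}.
15^20 ≡ 40 (mod 41)  [q = 2: ≢ 1 ✓]
15^8 ≡ 18 (mod 41)  [q = 5: ≢ 1 ✓]
All checks pass, so 15 has order 40 and is a primitive root modulo 41.

Yes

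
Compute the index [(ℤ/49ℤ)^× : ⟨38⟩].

Since 38 ∈ (Z/49Z)^×, its order divides φ(49) = φ(7^2) = 7·(7−1) = 42 = 2 · 3 · 7.
Divisors of 42: 1, 2, 3, 6, 7, 14, 21, 42.
Evaluate successive powers at the divisors of 42:
38^1 ≡ 38 (mod 49)
38^2 ≡ 23 (mod 49)
38^3 ≡ 41 (mod 49)
38^6 ≡ 15 (mod 49)
38^7 ≡ 31 (mod 49)
38^14 ≡ 30 (mod 49)
38^21 ≡ 48 (mod 49)
38^42 ≡ 1 (mod 49) ✓
The order of 38 is 42, so the subgroup it generates has 42 elements.
The index is φ(49) / ord(38) = 42 / 42 = 1.

1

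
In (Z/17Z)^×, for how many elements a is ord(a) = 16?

φ(17) = 17 − 1 = 16 = 2^4.
In a cyclic group of order 16, there are φ(d) elements of order d for each divisor d of 16, and zero for non-divisors.
16 = 2^4 divides 16, and φ(16) = 8.

8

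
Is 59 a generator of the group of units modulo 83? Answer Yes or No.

φ(83) = 83 − 1 = 82 = 2 · 41.
An element g generates (Z/83Z)^× iff g^(82/q) ≢ 1 (mod 83) for each prime q ∈ {2, 41}.
59^41 ≡ 1 (mod 83)  [q = 2: ≡ 1 ✗]
59^2 ≡ 78 (mod 83)  [q = 41: ≢ 1 ✓]
Since 59^41 ≡ 1, the order of 59 divides 41 < 82, so 59 is not a primitive root.

No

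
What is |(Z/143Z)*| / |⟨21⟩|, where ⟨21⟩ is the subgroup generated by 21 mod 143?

30

By Lagrange's theorem, ord_143(21) divides φ(143) = φ(11·13) = (11−1)·(13−1) = 10·12 = 120 = 2^3 · 3 · 5.
Divisors of 120: 1, 2, 3, 4, 5, 6, 8, 10, 12, 15, 20, 24, 30, 40, 60, 120.
Compute 21^d (mod 143) for the divisors d until we hit 1:
21^1 ≡ 21 (mod 143)
21^2 ≡ 12 (mod 143)
21^3 ≡ 109 (mod 143)
21^4 ≡ 1 (mod 143) ✓
So ord_143(21) = 4, hence |⟨21⟩| = 4.
[(Z/143Z)^× : ⟨21⟩] = 120/4 = 30.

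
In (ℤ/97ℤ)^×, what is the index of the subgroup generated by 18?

6

By Lagrange's theorem, ord_97(18) divides φ(97) = 97 − 1 = 96 = 2^5 · 3.
Divisors of 96: 1, 2, 3, 4, 6, 8, 12, 16, 24, 32, 48, 96.
Test each divisor d:
18^1 ≡ 18 (mod 97)
18^2 ≡ 33 (mod 97)
18^3 ≡ 12 (mod 97)
18^4 ≡ 22 (mod 97)
18^6 ≡ 47 (mod 97)
18^8 ≡ 96 (mod 97)
18^12 ≡ 75 (mod 97)
18^16 ≡ 1 (mod 97) ✓
Thus |⟨18⟩| = ord(18) = 16.
[(Z/97Z)^× : ⟨18⟩] = 96/16 = 6.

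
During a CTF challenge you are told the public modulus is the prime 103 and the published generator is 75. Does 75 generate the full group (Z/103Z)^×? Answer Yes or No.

Yes

φ(103) = 103 − 1 = 102 = 2 · 3 · 17.
An element g generates (Z/103Z)^× iff g^(102/q) ≢ 1 (mod 103) for each prime q ∈ {2, 3, 17}.
75^51 ≡ 102 (mod 103)  [q = 2: ≢ 1 ✓]
75^34 ≡ 46 (mod 103)  [q = 3: ≢ 1 ✓]
75^6 ≡ 66 (mod 103)  [q = 17: ≢ 1 ✓]
None equal 1, so ord_103(75) = 102: 75 is a primitive root.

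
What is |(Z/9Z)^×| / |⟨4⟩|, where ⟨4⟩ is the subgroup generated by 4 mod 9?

2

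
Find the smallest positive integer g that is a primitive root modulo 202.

3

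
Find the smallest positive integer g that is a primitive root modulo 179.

φ(179) = 179 − 1 = 178 = 2 · 89.
Test candidates g = 2, 3, … against the prime factors q ∈ {2, 89} of φ(179): g is a generator iff g^(178/q) ≢ 1 for every such q.
g = 2: 2^89 ≡ 178; 2^2 ≡ 4 — none is 1, so 2 is a primitive root.
The smallest primitive root modulo 179 is 2.

2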